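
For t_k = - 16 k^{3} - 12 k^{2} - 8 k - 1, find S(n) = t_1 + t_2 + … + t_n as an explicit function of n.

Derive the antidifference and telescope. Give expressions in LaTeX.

S(n) = n \left(- 4 n^{3} - 12 n^{2} - 14 n - 7\right)

r(k) = (16*k**3 + 60*k**2 + 80*k + 37)/(16*k**3 + 12*k**2 + 8*k + 1) after simplifying.
Gosper form: A/B · C(k+1)/C(k) with A=1, B=1, C=k**3 + 3*k**2/4 + k/2 + 1/16.
Key eq: (1)·f(k+1) = (1)·f(k) + (k**3 + 3*k**2/4 + k/2 + 1/16).
Bound: deg f ≤ 4.
A polynomial solution: f(k) = k*(4*k**3 - 4*k**2 + 2*k - 1)/16.
Then R = B(k−1)f/C = k*(4*k**3 - 4*k**2 + 2*k - 1)/(16*k**3 + 12*k**2 + 8*k + 1), so s_k = R(k)·t_k = k*(-4*k**3 + 4*k**2 - 2*k + 1).
Verify: -16*k**3 - 12*k**2 - 8*k - 1 matches t_k.
Evaluate: s_(n+1) = -4*n**4 - 12*n**3 - 14*n**2 - 7*n - 1; subtract s_(1) = -1 ⇒ S(n) = n*(-4*n**3 - 12*n**2 - 14*n - 7).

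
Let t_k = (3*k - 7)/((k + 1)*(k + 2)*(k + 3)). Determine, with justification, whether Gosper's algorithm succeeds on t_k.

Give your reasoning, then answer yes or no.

Yes. s_k = k*(-k - 6)/((k + 1)*(k + 2)).

Compute t_(k+1)/t_k: get (k + 1)*(3*k - 4)/((k + 4)*(3*k - 7)).
A = k + 1, B = k + 4, C = k - 7/3.
Set up (k + 1)·f(k+1) − (k + 3)·f(k) − (k - 7/3) = 0.
d = 2 from the (1,1,1) case.
Coefficient equations give f(k) = -k*(k + 6)/3.
Then R = B(k−1)f/C = -k*(k + 3)*(k + 6)/(3*k - 7), so s_k = R(k)·t_k = k*(-k - 6)/((k + 1)*(k + 2)).
Check: Δs_k = (3*k - 7)/(k**3 + 6*k**2 + 11*k + 6). ✓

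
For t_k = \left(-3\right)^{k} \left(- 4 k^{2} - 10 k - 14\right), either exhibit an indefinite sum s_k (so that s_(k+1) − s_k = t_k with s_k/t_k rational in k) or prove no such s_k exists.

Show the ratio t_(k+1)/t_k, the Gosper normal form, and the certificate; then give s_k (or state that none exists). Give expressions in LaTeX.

s_k = \left(-3\right)^{k} \left(k^{2} + k + 2\right)

Step 1: r(k) = 3*(-2*k**2 - 9*k - 14)/(2*k**2 + 5*k + 7).
Take A(k)=-3, B(k)=1, C(k)=k**2 + 5*k/2 + 7/2.
f must satisfy (-3)·f(k+1) − (1)·f(k) = k**2 + 5*k/2 + 7/2.
deg f ≤ 2 (via 0,0,2).
Match coefficients ⇒ f(k) = -(k**2 + k + 2)/4.
R(k) = B(k−1)·f(k)/C(k) = -(k**2 + k + 2)/(2*(2*k**2 + 5*k + 7)); s_k = R·t_k = (-3)**k*(k**2 + k + 2).
Δs = (-3)**k*(-4*k**2 - 10*k - 14), as required.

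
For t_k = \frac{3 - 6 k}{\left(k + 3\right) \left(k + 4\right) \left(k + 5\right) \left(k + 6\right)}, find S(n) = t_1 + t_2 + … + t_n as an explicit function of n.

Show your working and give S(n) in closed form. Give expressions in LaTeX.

S(n) = \frac{n \left(- n^{2} - 15 n - 2\right)}{24 \left(n^{3} + 15 n^{2} + 74 n + 120\right)}

Compute t_(k+1)/t_k: get (k + 3)*(2*k + 1)/((k + 7)*(2*k - 1)).
So A=k + 3 and B=k + 7, with C=k - 1/2.
Need (k + 3)·f(k+1) − (k + 6)·f(k) = k - 1/2.
Bound: deg f ≤ 3.
Solving with deg f ≤ 3: f(k) = k*(k**2 + 12*k - 43)/180.
Get s_k = R·t_k = -k*(k**2 + 12*k - 43)/(30*(k + 3)*(k + 4)*(k + 5)) with R(k) = B(k−1)f(k)/C(k) = k*(k + 6)*(k**2 + 12*k - 43)/(90*(2*k - 1)).
Verify: 3*(1 - 2*k)/(k**4 + 18*k**3 + 119*k**2 + 342*k + 360) matches t_k.
Σ_(k=1)^n t_k = s_(n+1) − s_(1) = ((-n**3 - 15*n**2 + 16*n + 30)/(30*(n**3 + 15*n**2 + 74*n + 120))) − (1/120), i.e. n*(-n**2 - 15*n - 2)/(24*(n**3 + 15*n**2 + 74*n + 120)).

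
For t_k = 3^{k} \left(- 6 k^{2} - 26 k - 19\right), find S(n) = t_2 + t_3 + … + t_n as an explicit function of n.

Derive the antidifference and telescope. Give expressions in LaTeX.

S(n) = - 9 \cdot 3^{n} n^{2} - 30 \cdot 3^{n} n - 18 \cdot 3^{n} + 171

The ratio is 3*(6*k**2 + 38*k + 51)/(6*k**2 + 26*k + 19).
So A=3 and B=1, with C=k**2 + 13*k/3 + 19/6.
Set up (3)·f(k+1) − (1)·f(k) − (k**2 + 13*k/3 + 19/6) = 0.
Degrees (0,0,2) ⇒ d ≤ 2.
Solving with deg f ≤ 2: f(k) = (3*k**2 + 4*k - 1)/6.
Then R = B(k−1)f/C = (3*k**2 + 4*k - 1)/(6*k**2 + 26*k + 19), so s_k = R(k)·t_k = 3**k*(-3*k**2 - 4*k + 1).
Verify: 3**k*(-6*k**2 - 26*k - 19) matches t_k.
Σ_(k=2)^n t_k = s_(n+1) − s_(2) = (3**(n + 1)*(-3*n**2 - 10*n - 6)) − (-171), i.e. -9*3**n*n**2 - 30*3**n*n - 18*3**n + 171.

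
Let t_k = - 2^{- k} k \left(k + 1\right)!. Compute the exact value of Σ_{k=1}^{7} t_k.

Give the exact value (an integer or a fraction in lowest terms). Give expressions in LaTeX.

Σ = -2833

The ratio is (k + 1)*(k + 2)/(2*k).
Factor: A=k/2 + 1; B=1; C=k.
Solve (k/2 + 1)·f(k+1) − (1)·f(k) = k.
Degrees (1,0,1) ⇒ d ≤ 0.
A polynomial solution: f(k) = 2.
Certificate R = B(k−1)f/C = 2/k gives s_k = -2**(1 - k)*factorial(k + 1).
Verify: -k*factorial(k + 1)/2**k matches t_k.
Sum = s_(8) − s_(1); s_(8) = -2835, s_(1) = -2 ⇒ -2833.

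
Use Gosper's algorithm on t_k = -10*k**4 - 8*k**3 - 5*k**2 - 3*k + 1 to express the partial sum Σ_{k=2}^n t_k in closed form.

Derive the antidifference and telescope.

Compute t_(k+1)/t_k: get (10*k**4 + 48*k**3 + 89*k**2 + 77*k + 25)/(10*k**4 + 8*k**3 + 5*k**2 + 3*k - 1).
A = 1, B = 1, C = k**4 + 4*k**3/5 + k**2/2 + 3*k/10 - 1/10.
Solve (1)·f(k+1) − (1)·f(k) = k**4 + 4*k**3/5 + k**2/2 + 3*k/10 - 1/10.
From deg A=0, deg B=0, deg C=4: d=5.
Solve for f: f(k) = k*(k**2 - k + 1)*(2*k**2 - k - 2)/10 (degree 5 ≤ 5).
So s_k = (B(k−1)f/C)·t_k = (k*(k**2 - k + 1)*(2*k**2 - k - 2)/(10*k**4 + 8*k**3 + 5*k**2 + 3*k - 1))·t_k = k*(-2*k**4 + 3*k**3 - k**2 - k + 2).
s_(k+1) − s_k = -10*k**4 - 8*k**3 - 5*k**2 - 3*k + 1 = t_k.
Evaluate: s_(n+1) = -2*n**5 - 7*n**4 - 9*n**3 - 6*n**2 - n + 1; subtract s_(2) = -24 ⇒ S(n) = -2*n**5 - 7*n**4 - 9*n**3 - 6*n**2 - n + 25.

S(n) = -2*n**5 - 7*n**4 - 9*n**3 - 6*n**2 - n + 25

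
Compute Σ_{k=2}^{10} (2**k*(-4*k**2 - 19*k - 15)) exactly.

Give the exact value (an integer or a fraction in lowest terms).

Σ = -1060772

Step 1: r(k) = 2*(4*k**2 + 27*k + 38)/(4*k**2 + 19*k + 15).
So A=2 and B=1, with C=k**2 + 19*k/4 + 15/4.
Key eq: (2)·f(k+1) = (1)·f(k) + (k**2 + 19*k/4 + 15/4).
Degrees (0,0,2) ⇒ d ≤ 2.
Solving with deg f ≤ 2: f(k) = (4*k**2 + 3*k + 1)/4.
Get s_k = R·t_k = 2**k*(-4*k**2 - 3*k - 1) with R(k) = B(k−1)f(k)/C(k) = (4*k**2 + 3*k + 1)/((k + 1)*(4*k + 15)).
Verify: 2**k*(-4*k**2 - 19*k - 15) matches t_k.
Evaluate s at k=11 and k=2: -1060864 and -92; difference -1060772.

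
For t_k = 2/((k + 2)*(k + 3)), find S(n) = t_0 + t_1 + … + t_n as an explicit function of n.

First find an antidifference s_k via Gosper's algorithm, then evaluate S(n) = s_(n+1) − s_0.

S(n) = (n + 1)/(n + 3)

The ratio is (k + 2)/(k + 4).
Gosper form: A/B · C(k+1)/C(k) with A=k + 2, B=k + 4, C=1.
Need (k + 2)·f(k+1) − (k + 3)·f(k) = 1.
Bound: deg f ≤ 1.
Solve for f: f(k) = k/2 (degree 1 ≤ 1).
R(k) = B(k−1)·f(k)/C(k) = k*(k + 3)/2; s_k = R·t_k = k/(k + 2).
Δs = 2/(k**2 + 5*k + 6), as required.
Σ_(k=0)^n t_k = s_(n+1) − s_(0) = ((n + 1)/(n + 3)) − (0), i.e. (n + 1)/(n + 3).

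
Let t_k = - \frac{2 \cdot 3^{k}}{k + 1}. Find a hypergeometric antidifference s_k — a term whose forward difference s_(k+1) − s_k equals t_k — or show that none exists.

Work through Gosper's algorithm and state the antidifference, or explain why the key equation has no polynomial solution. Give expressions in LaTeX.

t_(k+1)/t_k = 3*(k + 1)/(k + 2).
So A=3*k + 3 and B=k + 2, with C=1.
Need (3*k + 3)·f(k+1) − (k + 1)·f(k) = 1.
Degrees (1,1,0) ⇒ d ≤ -1.
Negative degree bound (-1): no f exists, t_k not Gosper-summable.

not Gosper-summable; s_k does not exist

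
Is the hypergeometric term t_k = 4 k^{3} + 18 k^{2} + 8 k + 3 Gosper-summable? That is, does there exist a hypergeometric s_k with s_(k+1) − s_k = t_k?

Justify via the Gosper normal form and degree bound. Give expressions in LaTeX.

The ratio is (4*k**3 + 30*k**2 + 56*k + 33)/(4*k**3 + 18*k**2 + 8*k + 3).
Take A(k)=1, B(k)=1, C(k)=k**3 + 9*k**2/2 + 2*k + 3/4.
Need (1)·f(k+1) − (1)·f(k) = k**3 + 9*k**2/2 + 2*k + 3/4.
Degrees (0,0,3) ⇒ d ≤ 4.
A polynomial solution: f(k) = k*(k**3 + 4*k**2 - 4*k + 2)/4.
Certificate R = B(k−1)f/C = k*(k**3 + 4*k**2 - 4*k + 2)/(4*k**3 + 18*k**2 + 8*k + 3) gives s_k = k*(k**3 + 4*k**2 - 4*k + 2).
Δs = 4*k**3 + 18*k**2 + 8*k + 3, as required.

Yes. s_k = k \left(k^{3} + 4 k^{2} - 4 k + 2\right).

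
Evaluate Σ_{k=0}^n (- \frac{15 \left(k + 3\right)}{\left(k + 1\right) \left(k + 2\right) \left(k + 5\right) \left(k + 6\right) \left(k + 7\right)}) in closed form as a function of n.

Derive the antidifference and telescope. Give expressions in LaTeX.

S(n) = \frac{- n^{3} - 15 n^{2} - 68 n - 54}{6 \left(n^{3} + 15 n^{2} + 68 n + 84\right)}

r(k) = (k + 1)*(k + 4)*(k + 5)/((k + 3)**2*(k + 8)) after simplifying.
A = k + 1, B = k + 8, C = k**3 + 10*k**2 + 33*k + 36.
Set up (k + 1)·f(k+1) − (k + 7)·f(k) − (k**3 + 10*k**2 + 33*k + 36) = 0.
Bound: deg f ≤ 6.
Match coefficients ⇒ f(k) = k*(k + 2)*(k + 3)*(k + 4)*(k**2 + 12*k + 41)/90.
So s_k = (B(k−1)f/C)·t_k = (k*(k + 2)*(k + 7)*(k**2 + 12*k + 41)/(90*(k + 3)))·t_k = k*(-k**2 - 12*k - 41)/(6*(k**3 + 12*k**2 + 41*k + 30)).
Δs = 15*(-k - 3)/(k**5 + 21*k**4 + 163*k**3 + 567*k**2 + 844*k + 420), as required.
s_(n+1) = (-n**3 - 15*n**2 - 68*n - 54)/(6*(n**3 + 15*n**2 + 68*n + 84)) and s_(0) = 0, so S(n) = (-n**3 - 15*n**2 - 68*n - 54)/(6*(n**3 + 15*n**2 + 68*n + 84)).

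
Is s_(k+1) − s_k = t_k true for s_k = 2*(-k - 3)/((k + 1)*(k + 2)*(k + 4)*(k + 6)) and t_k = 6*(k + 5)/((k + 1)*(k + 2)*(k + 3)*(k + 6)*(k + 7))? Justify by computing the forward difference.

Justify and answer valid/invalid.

Invalid: residual 2*(-4*k**2 - 37*k - 81)/(k**7 + 28*k**6 + 322*k**5 + 1960*k**4 + 6769*k**3 + 13132*k**2 + 13068*k + 5040) ≠ 0.

s_(k+1) = 2*(-k - 4)/((k + 2)*(k + 3)*(k + 5)*(k + 7))
s_(k+1) − s_k = 2*(3*k**3 + 38*k**2 + 158*k + 219)/(k**7 + 28*k**6 + 322*k**5 + 1960*k**4 + 6769*k**3 + 13132*k**2 + 13068*k + 5040)
(s_(k+1) − s_k) − t_k = 2*(-4*k**2 - 37*k - 81)/(k**7 + 28*k**6 + 322*k**5 + 1960*k**4 + 6769*k**3 + 13132*k**2 + 13068*k + 5040)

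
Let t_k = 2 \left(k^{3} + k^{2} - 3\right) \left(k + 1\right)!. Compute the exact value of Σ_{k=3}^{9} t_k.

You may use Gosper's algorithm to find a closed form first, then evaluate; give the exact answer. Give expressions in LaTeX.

t_(k+1)/t_k = (k + 2)*((k + 1)**3 + (k + 1)**2 - 3)/(k**3 + k**2 - 3).
So A=k + 2 and B=1, with C=k**3 + k**2 - 3.
Set up (k + 2)·f(k+1) − (1)·f(k) − (k**3 + k**2 - 3) = 0.
deg f ≤ 2 (via 1,0,3).
A polynomial solution: f(k) = k**2 - 2*k - 1.
Get s_k = R·t_k = 2*(k**2 - 2*k - 1)*factorial(k + 1) with R(k) = B(k−1)f(k)/C(k) = (k**2 - 2*k - 1)/(k**3 + k**2 - 3).
Δs = 2*(k**3 + k**2 - 3)*factorial(k + 1), as required.
Telescoping: Σ = s_(10) − s_(3) = 6306854400 − (96) = 6306854304.

Σ = 6306854304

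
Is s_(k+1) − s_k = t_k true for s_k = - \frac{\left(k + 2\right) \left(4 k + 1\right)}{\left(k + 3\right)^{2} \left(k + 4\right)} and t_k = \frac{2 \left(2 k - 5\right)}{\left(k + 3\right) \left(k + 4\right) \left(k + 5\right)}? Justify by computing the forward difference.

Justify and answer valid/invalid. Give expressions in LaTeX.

Invalid: residual \frac{- 8 k^{2} - 23 k + 25}{k^{5} + 19 k^{4} + 143 k^{3} + 533 k^{2} + 984 k + 720} ≠ 0.

s_(k+1) = -(k + 3)*(4*k + 5)/((k + 4)**2*(k + 5))
s_(k+1) − s_k = ((k + 2)*(k + 4)*(k + 5)*(4*k + 1) - (k + 3)**3*(4*k + 5))/((k + 3)**2*(k + 4)**2*(k + 5))
(s_(k+1) − s_k) − t_k = (-8*k**2 - 23*k + 25)/(k**5 + 19*k**4 + 143*k**3 + 533*k**2 + 984*k + 720)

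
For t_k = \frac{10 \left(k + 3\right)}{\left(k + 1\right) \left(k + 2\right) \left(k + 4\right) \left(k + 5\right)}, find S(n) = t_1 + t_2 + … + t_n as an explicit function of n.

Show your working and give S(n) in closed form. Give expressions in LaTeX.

t_(k+1)/t_k = (k + 1)*(k + 4)**2/((k + 3)**2*(k + 6)).
Gosper form: A/B · C(k+1)/C(k) with A=k + 1, B=k + 6, C=k**2 + 6*k + 9.
f must satisfy (k + 1)·f(k+1) − (k + 5)·f(k) = k**2 + 6*k + 9.
deg f ≤ 4 (via 1,1,2).
Solve for f: f(k) = k*(k + 2)*(k + 3)*(k + 5)/8 (degree 4 ≤ 4).
Get s_k = R·t_k = 5*k*(k + 5)/(4*(k**2 + 5*k + 4)) with R(k) = B(k−1)f(k)/C(k) = k*(k + 2)*(k + 5)**2/(8*(k + 3)).
Check: Δs_k = 10*(k + 3)/(k**4 + 12*k**3 + 49*k**2 + 78*k + 40). ✓
Telescope: S(n) = s_(n+1) − s_(1) = 5*(n**2 + 7*n + 6)/(4*(n**2 + 7*n + 10)) − (3/4) = n*(n + 7)/(2*(n**2 + 7*n + 10)).

S(n) = \frac{n \left(n + 7\right)}{2 \left(n^{2} + 7 n + 10\right)}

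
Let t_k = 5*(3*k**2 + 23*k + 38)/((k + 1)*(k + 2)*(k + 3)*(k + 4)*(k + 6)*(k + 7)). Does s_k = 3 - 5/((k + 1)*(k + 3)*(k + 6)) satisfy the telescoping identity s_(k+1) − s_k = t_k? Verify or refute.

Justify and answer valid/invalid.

s_(k+1) = 3 - 5/((k + 2)*(k + 4)*(k + 7))
s_(k+1) − s_k = 5*(3*k**2 + 23*k + 38)/(k**6 + 23*k**5 + 207*k**4 + 925*k**3 + 2144*k**2 + 2412*k + 1008)
(s_(k+1) − s_k) − t_k = 0

Valid — Δs_k = t_k.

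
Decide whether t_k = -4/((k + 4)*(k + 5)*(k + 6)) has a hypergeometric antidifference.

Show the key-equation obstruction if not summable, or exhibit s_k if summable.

Step 1: r(k) = (k + 4)/(k + 7).
Normal form (A,B,C) = (k + 4, k + 7, 1).
Key eq: (k + 4)·f(k+1) = (k + 6)·f(k) + (1).
deg f ≤ 2 (via 1,1,0).
Coefficient equations give f(k) = k*(k + 9)/40.
Then R = B(k−1)f/C = k*(k + 6)*(k + 9)/40, so s_k = R(k)·t_k = k*(-k - 9)/(10*(k + 4)*(k + 5)).
Check: Δs_k = -4/(k**3 + 15*k**2 + 74*k + 120). ✓

Yes. s_k = k*(-k - 9)/(10*(k + 4)*(k + 5)).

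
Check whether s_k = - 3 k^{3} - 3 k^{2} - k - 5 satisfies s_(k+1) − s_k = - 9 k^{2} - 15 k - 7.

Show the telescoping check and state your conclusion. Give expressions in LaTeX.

valid; difference matches t_k

s_(k+1) = -3*k**3 - 12*k**2 - 16*k - 12
s_(k+1) − s_k = -9*k**2 - 15*k - 7
(s_(k+1) − s_k) − t_k = 0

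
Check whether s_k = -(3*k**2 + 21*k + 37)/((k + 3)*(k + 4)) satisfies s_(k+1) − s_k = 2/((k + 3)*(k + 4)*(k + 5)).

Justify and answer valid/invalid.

s_(k+1) = (-21*k - 3*(k + 1)**2 - 58)/((k + 4)*(k + 5))
s_(k+1) − s_k = 2/(k**3 + 12*k**2 + 47*k + 60)
(s_(k+1) − s_k) − t_k = 0

valid; difference matches t_k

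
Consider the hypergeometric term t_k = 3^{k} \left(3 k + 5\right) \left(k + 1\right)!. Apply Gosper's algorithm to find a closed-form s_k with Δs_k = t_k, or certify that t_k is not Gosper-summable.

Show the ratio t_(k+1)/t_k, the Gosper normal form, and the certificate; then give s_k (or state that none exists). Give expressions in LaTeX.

s_k = 3^{k} \left(k + 1\right)!

Ratio r(k) = 3*(k + 2)*(3*k + 8)/(3*k + 5).
Take A(k)=3*k + 6, B(k)=1, C(k)=k + 5/3.
Set up (3*k + 6)·f(k+1) − (1)·f(k) − (k + 5/3) = 0.
d = 0 from the (1,0,1) case.
Solving with deg f ≤ 0: f(k) = 1/3.
Then R = B(k−1)f/C = 1/(3*k + 5), so s_k = R(k)·t_k = 3**k*factorial(k + 1).
s_(k+1) − s_k = 3**k*(3*k + 5)*factorial(k + 1) = t_k.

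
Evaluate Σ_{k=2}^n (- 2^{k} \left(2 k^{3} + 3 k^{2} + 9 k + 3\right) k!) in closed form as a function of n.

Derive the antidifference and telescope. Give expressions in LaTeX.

Ratio r(k) = 2*(2*k**4 + 11*k**3 + 30*k**2 + 38*k + 17)/(2*k**3 + 3*k**2 + 9*k + 3).
Normal form (A,B,C) = (2*k + 2, 1, k**3 + 3*k**2/2 + 9*k/2 + 3/2).
f must satisfy (2*k + 2)·f(k+1) − (1)·f(k) = k**3 + 3*k**2/2 + 9*k/2 + 3/2.
d = 2 from the (1,0,3) case.
A polynomial solution: f(k) = (k**2 - k + 3)/2.
So s_k = (B(k−1)f/C)·t_k = ((k**2 - k + 3)/(2*k**3 + 3*k**2 + 9*k + 3))·t_k = -2**k*(k**2 - k + 3)*factorial(k).
Check: Δs_k = -2**k*(2*k**3 + 3*k**2 + 9*k + 3)*factorial(k). ✓
Evaluate: s_(n+1) = -2**(n + 1)*(n**2 + n + 3)*factorial(n + 1); subtract s_(2) = -40 ⇒ S(n) = -2*2**n*n**3*factorial(n) - 4*2**n*n**2*factorial(n) - 8*2**n*n*factorial(n) - 6*2**n*factorial(n) + 40.

S(n) = - 2 \cdot 2^{n} n^{3} n! - 4 \cdot 2^{n} n^{2} n! - 8 \cdot 2^{n} n n! - 6 \cdot 2^{n} n! + 40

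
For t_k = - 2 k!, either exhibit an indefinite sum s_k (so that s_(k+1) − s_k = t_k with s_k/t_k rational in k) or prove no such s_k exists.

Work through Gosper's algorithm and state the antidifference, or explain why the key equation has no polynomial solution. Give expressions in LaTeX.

The ratio is k + 1.
So A=k + 1 and B=1, with C=1.
Key eq: (k + 1)·f(k+1) = (1)·f(k) + (1).
d = -1 from the (1,0,0) case.
d = -1 < 0 ⇒ no nonzero polynomial f; not summable.

none (Gosper's algorithm certifies no s_k)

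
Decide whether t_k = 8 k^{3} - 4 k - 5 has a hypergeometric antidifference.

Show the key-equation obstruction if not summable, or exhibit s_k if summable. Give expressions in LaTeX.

The ratio is (4*k - 8*(k + 1)**3 + 9)/(-8*k**3 + 4*k + 5).
A = 1, B = 1, C = k**3 - k/2 - 5/8.
Set up (1)·f(k+1) − (1)·f(k) − (k**3 - k/2 - 5/8) = 0.
Degrees (0,0,3) ⇒ d ≤ 4.
Match coefficients ⇒ f(k) = k*(2*k**3 - 4*k**2 - 3)/8.
So s_k = (B(k−1)f/C)·t_k = (k*(2*k**3 - 4*k**2 - 3)/(8*k**3 - 4*k - 5))·t_k = k*(2*k**3 - 4*k**2 - 3).
s_(k+1) − s_k = 8*k**3 - 4*k - 5 = t_k.

Yes. s_k = k \left(2 k^{3} - 4 k^{2} - 3\right).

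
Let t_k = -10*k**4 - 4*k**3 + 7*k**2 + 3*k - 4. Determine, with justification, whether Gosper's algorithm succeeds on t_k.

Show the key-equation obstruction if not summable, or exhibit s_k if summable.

Yes. s_k = k*(-2*k**4 + 4*k**3 + k**2 - 3*k - 4).

t_(k+1)/t_k = (10*k**4 + 44*k**3 + 65*k**2 + 35*k + 8)/(10*k**4 + 4*k**3 - 7*k**2 - 3*k + 4).
A = 1, B = 1, C = k**4 + 2*k**3/5 - 7*k**2/10 - 3*k/10 + 2/5.
Need (1)·f(k+1) − (1)·f(k) = k**4 + 2*k**3/5 - 7*k**2/10 - 3*k/10 + 2/5.
d = 5 from the (0,0,4) case.
Solve for f: f(k) = k*(2*k**4 - 4*k**3 - k**2 + 3*k + 4)/10 (degree 5 ≤ 5).
Then R = B(k−1)f/C = k*(2*k**4 - 4*k**3 - k**2 + 3*k + 4)/(10*k**4 + 4*k**3 - 7*k**2 - 3*k + 4), so s_k = R(k)·t_k = k*(-2*k**4 + 4*k**3 + k**2 - 3*k - 4).
s_(k+1) − s_k = -10*k**4 - 4*k**3 + 7*k**2 + 3*k - 4 = t_k.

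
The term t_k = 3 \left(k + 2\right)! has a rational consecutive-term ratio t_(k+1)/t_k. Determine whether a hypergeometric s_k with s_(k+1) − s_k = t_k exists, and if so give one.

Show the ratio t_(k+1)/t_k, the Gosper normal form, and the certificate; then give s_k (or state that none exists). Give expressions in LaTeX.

Ratio r(k) = k + 3.
Normal form (A,B,C) = (k + 3, 1, 1).
Solve (k + 3)·f(k+1) − (1)·f(k) = 1.
Degrees (1,0,0) ⇒ d ≤ -1.
deg f ≤ -1 is impossible — no certificate.

no hypergeometric antidifference exists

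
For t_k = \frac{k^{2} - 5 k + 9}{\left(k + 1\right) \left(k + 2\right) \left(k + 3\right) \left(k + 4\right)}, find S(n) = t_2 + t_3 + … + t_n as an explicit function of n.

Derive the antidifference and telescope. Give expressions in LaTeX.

S(n) = \frac{n^{3} - 3 n^{2} + 14 n - 12}{12 \left(n^{3} + 9 n^{2} + 26 n + 24\right)}

Ratio r(k) = (k**3 - 2*k**2 + 2*k + 5)/(k**3 - 16*k + 45).
Gosper form: A/B · C(k+1)/C(k) with A=k + 1, B=k + 5, C=k**2 - 5*k + 9.
Key eq: (k + 1)·f(k+1) = (k + 4)·f(k) + (k**2 - 5*k + 9).
deg f ≤ 3 (via 1,1,2).
Solving with deg f ≤ 3: f(k) = k*(k**2 + 4*k + 13)/2.
Then R = B(k−1)f/C = k*(k + 4)*(k**2 + 4*k + 13)/(2*(k**2 - 5*k + 9)), so s_k = R(k)·t_k = k*(k**2 + 4*k + 13)/(2*(k + 1)*(k + 2)*(k + 3)).
s_(k+1) − s_k = (k**2 - 5*k + 9)/(k**4 + 10*k**3 + 35*k**2 + 50*k + 24) = t_k.
Evaluate: s_(n+1) = (n**3 + 7*n**2 + 24*n + 18)/(2*(n**3 + 9*n**2 + 26*n + 24)); subtract s_(2) = 5/12 ⇒ S(n) = (n**3 - 3*n**2 + 14*n - 12)/(12*(n**3 + 9*n**2 + 26*n + 24)).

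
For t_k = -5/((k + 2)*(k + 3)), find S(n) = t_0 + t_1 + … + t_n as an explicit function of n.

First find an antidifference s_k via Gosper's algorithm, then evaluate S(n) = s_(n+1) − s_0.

Compute t_(k+1)/t_k: get (k + 2)/(k + 4).
Gosper form: A/B · C(k+1)/C(k) with A=k + 2, B=k + 4, C=1.
Solve (k + 2)·f(k+1) − (k + 3)·f(k) = 1.
Bound: deg f ≤ 1.
Solving with deg f ≤ 1: f(k) = k/2.
So s_k = (B(k−1)f/C)·t_k = (k*(k + 3)/2)·t_k = -5*k/(2*k + 4).
Check: Δs_k = -5/(k**2 + 5*k + 6). ✓
Σ_(k=0)^n t_k = s_(n+1) − s_(0) = (5*(-n - 1)/(2*(n + 3))) − (0), i.e. 5*(-n - 1)/(2*(n + 3)).

S(n) = 5*(-n - 1)/(2*(n + 3))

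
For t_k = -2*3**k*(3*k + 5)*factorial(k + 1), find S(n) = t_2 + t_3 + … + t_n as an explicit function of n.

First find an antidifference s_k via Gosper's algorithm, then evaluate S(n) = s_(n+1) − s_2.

S(n) = -6*3**n*factorial(n + 2) + 108

Compute t_(k+1)/t_k: get 3*(k + 2)*(3*k + 8)/(3*k + 5).
Take A(k)=3*k + 6, B(k)=1, C(k)=k + 5/3.
Set up (3*k + 6)·f(k+1) − (1)·f(k) − (k + 5/3) = 0.
From deg A=1, deg B=0, deg C=1: d=0.
A polynomial solution: f(k) = 1/3.
Certificate R = B(k−1)f/C = 1/(3*k + 5) gives s_k = -2*3**k*factorial(k + 1).
s_(k+1) − s_k = -2*3**k*(3*k + 5)*factorial(k + 1) = t_k.
Evaluate: s_(n+1) = -6*3**n*factorial(n + 2); subtract s_(2) = -108 ⇒ S(n) = -6*3**n*factorial(n + 2) + 108.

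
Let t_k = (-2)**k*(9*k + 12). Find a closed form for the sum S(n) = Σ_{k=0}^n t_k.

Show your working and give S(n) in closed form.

S(n) = 6*(-2)**n*n + 10*(-2)**n + 2

The ratio is 2*(-3*k - 7)/(3*k + 4).
Factor: A=-2; B=1; C=k + 4/3.
f must satisfy (-2)·f(k+1) − (1)·f(k) = k + 4/3.
Degrees (0,0,1) ⇒ d ≤ 1.
Solving with deg f ≤ 1: f(k) = -(3*k + 2)/9.
Get s_k = R·t_k = (-2)**k*(-3*k - 2) with R(k) = B(k−1)f(k)/C(k) = -(3*k + 2)/(3*(3*k + 4)).
Δs = (-2)**k*(9*k + 12), as required.
Telescope: S(n) = s_(n+1) − s_(0) = 2*(-2)**n*(3*n + 5) − (-2) = 6*(-2)**n*n + 10*(-2)**n + 2.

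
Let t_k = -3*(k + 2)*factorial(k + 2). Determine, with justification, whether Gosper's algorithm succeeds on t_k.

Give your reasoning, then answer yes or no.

Step 1: r(k) = (k + 3)**2/(k + 2).
Factor: A=k + 3; B=1; C=k + 2.
Need (k + 3)·f(k+1) − (1)·f(k) = k + 2.
From deg A=1, deg B=0, deg C=1: d=0.
Coefficient equations give f(k) = 1.
Certificate R = B(k−1)f/C = 1/(k + 2) gives s_k = -3*factorial(k + 2).
Δs = -3*(k + 2)*factorial(k + 2), as required.

Yes. s_k = -3*factorial(k + 2).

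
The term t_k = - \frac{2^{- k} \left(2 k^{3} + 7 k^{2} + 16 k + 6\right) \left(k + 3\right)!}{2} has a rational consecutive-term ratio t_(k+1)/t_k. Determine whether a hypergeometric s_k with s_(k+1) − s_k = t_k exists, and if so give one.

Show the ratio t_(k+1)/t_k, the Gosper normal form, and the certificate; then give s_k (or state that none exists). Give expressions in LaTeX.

s_k = - 2^{- k} \left(2 k^{2} - k + 1\right) \left(k + 3\right)!

Compute t_(k+1)/t_k: get (2*k**4 + 21*k**3 + 88*k**2 + 175*k + 124)/(2*(2*k**3 + 7*k**2 + 16*k + 6)).
Factor: A=k/2 + 2; B=1; C=k**3 + 7*k**2/2 + 8*k + 3.
Solve (k/2 + 2)·f(k+1) − (1)·f(k) = k**3 + 7*k**2/2 + 8*k + 3.
Degrees (1,0,3) ⇒ d ≤ 2.
Solve for f: f(k) = 2*k**2 - k + 1 (degree 2 ≤ 2).
R(k) = B(k−1)·f(k)/C(k) = 2*(2*k**2 - k + 1)/(2*k**3 + 7*k**2 + 16*k + 6); s_k = R·t_k = -(2*k**2 - k + 1)*factorial(k + 3)/2**k.
Verify: -(2*k**3 + 7*k**2 + 16*k + 6)*factorial(k + 3)/(2*2**k) matches t_k.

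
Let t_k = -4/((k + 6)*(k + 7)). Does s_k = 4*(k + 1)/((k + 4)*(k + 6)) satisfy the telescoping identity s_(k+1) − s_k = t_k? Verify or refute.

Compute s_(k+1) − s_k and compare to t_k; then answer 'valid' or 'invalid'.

Invalid: residual 12*(2*k + 11)/(k**4 + 22*k**3 + 179*k**2 + 638*k + 840) ≠ 0.

s_(k+1) = 4*(k + 2)/((k + 5)*(k + 7))
s_(k+1) − s_k = 4*(-k**2 - 3*k + 13)/(k**4 + 22*k**3 + 179*k**2 + 638*k + 840)
(s_(k+1) − s_k) − t_k = 12*(2*k + 11)/(k**4 + 22*k**3 + 179*k**2 + 638*k + 840)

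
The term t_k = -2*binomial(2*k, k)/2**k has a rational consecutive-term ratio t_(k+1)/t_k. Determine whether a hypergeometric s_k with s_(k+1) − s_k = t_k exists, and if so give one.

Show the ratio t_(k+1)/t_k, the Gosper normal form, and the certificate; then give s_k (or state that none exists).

none (Gosper's algorithm certifies no s_k)

Step 1: r(k) = (2*k + 1)/(k + 1).
So A=2*k + 1 and B=k + 1, with C=1.
Need (2*k + 1)·f(k+1) − (k)·f(k) = 1.
Degrees (1,1,0) ⇒ d ≤ -1.
Bound -1 < 0, so the key equation has no polynomial solution.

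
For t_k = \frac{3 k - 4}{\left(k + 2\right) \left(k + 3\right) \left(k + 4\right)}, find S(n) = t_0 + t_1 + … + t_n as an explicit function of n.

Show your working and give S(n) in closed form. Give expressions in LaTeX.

Compute t_(k+1)/t_k: get (k + 2)*(3*k - 1)/((k + 5)*(3*k - 4)).
Gosper form: A/B · C(k+1)/C(k) with A=k + 2, B=k + 5, C=k - 4/3.
Set up (k + 2)·f(k+1) − (k + 4)·f(k) − (k - 4/3) = 0.
deg f ≤ 2 (via 1,1,1).
Match coefficients ⇒ f(k) = k*(k - 13)/18.
Certificate R = B(k−1)f/C = k*(k - 13)*(k + 4)/(6*(3*k - 4)) gives s_k = k*(k - 13)/(6*(k + 2)*(k + 3)).
Check: Δs_k = (3*k - 4)/(k**3 + 9*k**2 + 26*k + 24). ✓
Σ_(k=0)^n t_k = s_(n+1) − s_(0) = ((n**2 - 11*n - 12)/(6*(n**2 + 7*n + 12))) − (0), i.e. (n**2 - 11*n - 12)/(6*(n**2 + 7*n + 12)).

S(n) = \frac{n^{2} - 11 n - 12}{6 \left(n^{2} + 7 n + 12\right)}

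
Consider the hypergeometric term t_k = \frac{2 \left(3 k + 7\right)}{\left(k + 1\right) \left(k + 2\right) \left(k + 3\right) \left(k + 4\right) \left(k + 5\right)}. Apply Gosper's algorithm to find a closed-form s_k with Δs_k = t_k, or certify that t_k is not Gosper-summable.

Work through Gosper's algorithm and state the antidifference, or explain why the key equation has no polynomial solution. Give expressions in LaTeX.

Step 1: r(k) = (k + 1)*(3*k + 10)/((k + 6)*(3*k + 7)).
Gosper form: A/B · C(k+1)/C(k) with A=k + 1, B=k + 6, C=k + 7/3.
Need (k + 1)·f(k+1) − (k + 5)·f(k) = k + 7/3.
Bound: deg f ≤ 4.
Solving with deg f ≤ 4: f(k) = k*(k + 2)*(k**2 + 8*k + 19)/36.
Get s_k = R·t_k = k*(k**2 + 8*k + 19)/(6*(k**3 + 8*k**2 + 19*k + 12)) with R(k) = B(k−1)f(k)/C(k) = k*(k + 2)*(k + 5)*(k**2 + 8*k + 19)/(12*(3*k + 7)).
Verify: 2*(3*k + 7)/(k**5 + 15*k**4 + 85*k**3 + 225*k**2 + 274*k + 120) matches t_k.

s_k = \frac{k \left(k^{2} + 8 k + 19\right)}{6 \left(k^{3} + 8 k^{2} + 19 k + 12\right)}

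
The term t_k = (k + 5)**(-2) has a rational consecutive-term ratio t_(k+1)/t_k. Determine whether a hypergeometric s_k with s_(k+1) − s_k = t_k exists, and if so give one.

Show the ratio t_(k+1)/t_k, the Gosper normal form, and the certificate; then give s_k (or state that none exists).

none (Gosper's algorithm certifies no s_k)

t_(k+1)/t_k = (k + 5)**2/(k + 6)**2.
So A=k**2 + 10*k + 25 and B=k**2 + 12*k + 36, with C=1.
f must satisfy (k**2 + 10*k + 25)·f(k+1) − (k**2 + 10*k + 25)·f(k) = 1.
From deg A=2, deg B=2, deg C=0: d=0.
f = c0 ⇒ A·f(k+1) − B(k−1)·f(k) − C = -1. The system {-1 = 0} is inconsistent; no antidifference.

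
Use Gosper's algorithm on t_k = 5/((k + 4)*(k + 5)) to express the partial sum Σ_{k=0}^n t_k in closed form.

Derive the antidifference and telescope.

S(n) = 5*(n + 1)/(4*(n + 5))

t_(k+1)/t_k = (k + 4)/(k + 6).
Take A(k)=k + 4, B(k)=k + 6, C(k)=1.
Solve (k + 4)·f(k+1) − (k + 5)·f(k) = 1.
Degrees (1,1,0) ⇒ d ≤ 1.
Coefficient equations give f(k) = k/4.
So s_k = (B(k−1)f/C)·t_k = (k*(k + 5)/4)·t_k = 5*k/(4*(k + 4)).
Check: Δs_k = 5/(k**2 + 9*k + 20). ✓
Σ_(k=0)^n t_k = s_(n+1) − s_(0) = (5*(n + 1)/(4*(n + 5))) − (0), i.e. 5*(n + 1)/(4*(n + 5)).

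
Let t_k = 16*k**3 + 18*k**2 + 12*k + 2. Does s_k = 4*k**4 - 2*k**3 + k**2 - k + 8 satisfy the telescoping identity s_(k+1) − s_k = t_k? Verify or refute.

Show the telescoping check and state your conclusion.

s_(k+1) = 4*k**4 + 14*k**3 + 19*k**2 + 11*k + 10
s_(k+1) − s_k = 16*k**3 + 18*k**2 + 12*k + 2
(s_(k+1) − s_k) − t_k = 0

valid; difference matches t_k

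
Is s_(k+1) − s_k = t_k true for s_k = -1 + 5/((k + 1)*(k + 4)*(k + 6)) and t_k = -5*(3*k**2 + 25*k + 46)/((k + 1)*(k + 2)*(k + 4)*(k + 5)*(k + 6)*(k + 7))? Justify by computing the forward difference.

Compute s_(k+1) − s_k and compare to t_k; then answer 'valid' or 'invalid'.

valid (s_(k+1) − s_k reduces to t_k)

s_(k+1) = -1 + 5/((k + 2)*(k + 5)*(k + 7))
s_(k+1) − s_k = 5/((k + 2)*(k + 5)*(k + 7)) - 5/((k + 1)*(k + 4)*(k + 6))
(s_(k+1) − s_k) − t_k = 0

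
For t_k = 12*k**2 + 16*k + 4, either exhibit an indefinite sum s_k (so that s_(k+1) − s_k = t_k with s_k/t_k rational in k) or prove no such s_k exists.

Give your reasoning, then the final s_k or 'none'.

Step 1: r(k) = (3*k**2 + 10*k + 8)/(3*k**2 + 4*k + 1).
Factor: A=1; B=1; C=k**2 + 4*k/3 + 1/3.
f must satisfy (1)·f(k+1) − (1)·f(k) = k**2 + 4*k/3 + 1/3.
Bound: deg f ≤ 3.
Coefficient equations give f(k) = k*(k + 1)*(2*k - 1)/6.
So s_k = (B(k−1)f/C)·t_k = (k*(2*k - 1)/(2*(3*k + 1)))·t_k = 2*k*(2*k**2 + k - 1).
s_(k+1) − s_k = 12*k**2 + 16*k + 4 = t_k.

s_k = 2*k*(2*k**2 + k - 1)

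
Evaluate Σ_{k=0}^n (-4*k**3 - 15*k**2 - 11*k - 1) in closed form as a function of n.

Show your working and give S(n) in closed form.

r(k) = (4*k**3 + 27*k**2 + 53*k + 31)/(4*k**3 + 15*k**2 + 11*k + 1) after simplifying.
Take A(k)=1, B(k)=1, C(k)=k**3 + 15*k**2/4 + 11*k/4 + 1/4.
Key eq: (1)·f(k+1) = (1)·f(k) + (k**3 + 15*k**2/4 + 11*k/4 + 1/4).
From deg A=0, deg B=0, deg C=3: d=4.
Match coefficients ⇒ f(k) = k*(k**3 + 3*k**2 - k - 2)/4.
R(k) = B(k−1)·f(k)/C(k) = k*(k**3 + 3*k**2 - k - 2)/(4*k**3 + 15*k**2 + 11*k + 1); s_k = R·t_k = k*(-k**3 - 3*k**2 + k + 2).
Δs = -4*k**3 - 15*k**2 - 11*k - 1, as required.
Σ_(k=0)^n t_k = s_(n+1) − s_(0) = (-n**4 - 7*n**3 - 14*n**2 - 9*n - 1) − (0), i.e. -n**4 - 7*n**3 - 14*n**2 - 9*n - 1.

S(n) = -n**4 - 7*n**3 - 14*n**2 - 9*n - 1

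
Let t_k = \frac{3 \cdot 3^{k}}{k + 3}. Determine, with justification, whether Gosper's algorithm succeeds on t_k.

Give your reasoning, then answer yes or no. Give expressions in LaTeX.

No — key equation has no polynomial f.

t_(k+1)/t_k = 3*(k + 3)/(k + 4).
A = 3*k + 9, B = k + 4, C = 1.
Set up (3*k + 9)·f(k+1) − (k + 3)·f(k) − (1) = 0.
d = -1 from the (1,1,0) case.
Bound -1 < 0, so the key equation has no polynomial solution.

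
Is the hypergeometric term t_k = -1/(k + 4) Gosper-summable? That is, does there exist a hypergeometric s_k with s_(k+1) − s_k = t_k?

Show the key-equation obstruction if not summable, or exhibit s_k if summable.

No — the linear system for f has no solution.

The ratio is (k + 4)/(k + 5).
Normal form (A,B,C) = (k + 4, k + 5, 1).
Set up (k + 4)·f(k+1) − (k + 4)·f(k) − (1) = 0.
deg f ≤ 0 (via 1,1,0).
Generic f = c0 gives residual -1; -1 = 0 cannot hold, so t_k is not Gosper-summable.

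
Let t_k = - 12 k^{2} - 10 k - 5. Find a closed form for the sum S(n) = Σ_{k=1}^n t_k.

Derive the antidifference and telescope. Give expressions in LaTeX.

S(n) = n \left(- 4 n^{2} - 11 n - 12\right)

Compute t_(k+1)/t_k: get (12*k**2 + 34*k + 27)/(12*k**2 + 10*k + 5).
So A=1 and B=1, with C=k**2 + 5*k/6 + 5/12.
Key eq: (1)·f(k+1) = (1)·f(k) + (k**2 + 5*k/6 + 5/12).
Bound: deg f ≤ 3.
A polynomial solution: f(k) = k*(4*k**2 - k + 2)/12.
So s_k = (B(k−1)f/C)·t_k = (k*(4*k**2 - k + 2)/(12*k**2 + 10*k + 5))·t_k = k*(-4*k**2 + k - 2).
Δs = -12*k**2 - 10*k - 5, as required.
s_(n+1) = -4*n**3 - 11*n**2 - 12*n - 5 and s_(1) = -5, so S(n) = n*(-4*n**2 - 11*n - 12).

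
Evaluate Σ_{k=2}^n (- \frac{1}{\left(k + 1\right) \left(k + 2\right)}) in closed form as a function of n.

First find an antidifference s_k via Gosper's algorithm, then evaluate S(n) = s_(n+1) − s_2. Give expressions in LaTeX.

S(n) = \frac{1 - n}{3 \left(n + 2\right)}

Ratio r(k) = (k + 1)/(k + 3).
Take A(k)=k + 1, B(k)=k + 3, C(k)=1.
Key eq: (k + 1)·f(k+1) = (k + 2)·f(k) + (1).
d = 1 from the (1,1,0) case.
A polynomial solution: f(k) = k.
R(k) = B(k−1)·f(k)/C(k) = k*(k + 2); s_k = R·t_k = -k/(k + 1).
Δs = -1/(k**2 + 3*k + 2), as required.
Evaluate: s_(n+1) = (-n - 1)/(n + 2); subtract s_(2) = -2/3 ⇒ S(n) = (1 - n)/(3*(n + 2)).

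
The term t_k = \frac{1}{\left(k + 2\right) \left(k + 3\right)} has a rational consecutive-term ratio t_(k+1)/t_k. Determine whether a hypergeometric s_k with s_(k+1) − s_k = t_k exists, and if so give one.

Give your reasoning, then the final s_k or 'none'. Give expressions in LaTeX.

s_k = \frac{k}{2 \left(k + 2\right)}

t_(k+1)/t_k = (k + 2)/(k + 4).
So A=k + 2 and B=k + 4, with C=1.
Need (k + 2)·f(k+1) − (k + 3)·f(k) = 1.
deg f ≤ 1 (via 1,1,0).
Coefficient equations give f(k) = k/2.
So s_k = (B(k−1)f/C)·t_k = (k*(k + 3)/2)·t_k = k/(2*(k + 2)).
Δs = 1/(k**2 + 5*k + 6), as required.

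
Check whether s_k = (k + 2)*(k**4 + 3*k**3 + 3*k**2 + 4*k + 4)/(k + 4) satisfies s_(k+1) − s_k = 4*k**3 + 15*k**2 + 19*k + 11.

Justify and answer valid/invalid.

s_(k+1) = (k**5 + 10*k**4 + 39*k**3 + 77*k**2 + 84*k + 45)/(k + 5)
s_(k+1) − s_k = (4*k**5 + 45*k**4 + 178*k**3 + 330*k**2 + 313*k + 140)/(k**2 + 9*k + 20)
(s_(k+1) − s_k) − t_k = 2*(-3*k**4 - 28*k**3 - 76*k**2 - 83*k - 40)/(k**2 + 9*k + 20)

Invalid: residual 2*(-3*k**4 - 28*k**3 - 76*k**2 - 83*k - 40)/(k**2 + 9*k + 20) ≠ 0.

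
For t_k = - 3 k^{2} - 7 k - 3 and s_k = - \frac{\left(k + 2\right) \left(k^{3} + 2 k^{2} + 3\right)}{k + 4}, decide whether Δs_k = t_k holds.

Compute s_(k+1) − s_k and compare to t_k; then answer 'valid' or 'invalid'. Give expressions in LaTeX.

Invalid: residual \frac{2 \left(2 k^{3} + 17 k^{2} + 31 k + 9\right)}{k^{2} + 9 k + 20} ≠ 0.

s_(k+1) = -(k + 3)*((k + 1)**3 + 2*(k + 1)**2 + 3)/(k + 5)
s_(k+1) − s_k = (-3*k**4 - 30*k**3 - 92*k**2 - 105*k - 42)/(k**2 + 9*k + 20)
(s_(k+1) − s_k) − t_k = 2*(2*k**3 + 17*k**2 + 31*k + 9)/(k**2 + 9*k + 20)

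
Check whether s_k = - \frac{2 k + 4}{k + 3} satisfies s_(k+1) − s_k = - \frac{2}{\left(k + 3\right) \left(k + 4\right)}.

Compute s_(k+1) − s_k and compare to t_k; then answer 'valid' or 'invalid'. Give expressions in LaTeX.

s_(k+1) = 2*(-k - 3)/(k + 4)
s_(k+1) − s_k = -2/(k**2 + 7*k + 12)
(s_(k+1) − s_k) − t_k = 0

Valid: the claim telescopes to t_k.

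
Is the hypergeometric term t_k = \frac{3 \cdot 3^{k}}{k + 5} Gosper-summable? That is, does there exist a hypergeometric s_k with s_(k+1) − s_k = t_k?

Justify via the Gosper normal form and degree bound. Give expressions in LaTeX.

No — t_k has no hypergeometric antidifference.

Step 1: r(k) = 3*(k + 5)/(k + 6).
Gosper form: A/B · C(k+1)/C(k) with A=3*k + 15, B=k + 6, C=1.
Need (3*k + 15)·f(k+1) − (k + 5)·f(k) = 1.
d = -1 from the (1,1,0) case.
Negative degree bound (-1): no f exists, t_k not Gosper-summable.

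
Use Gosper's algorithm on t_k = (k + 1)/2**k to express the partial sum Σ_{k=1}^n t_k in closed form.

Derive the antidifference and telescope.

S(n) = (3*2**n - n - 3)/2**n

The ratio is (k + 2)/(2*(k + 1)).
Gosper form: A/B · C(k+1)/C(k) with A=1/2, B=1, C=k + 1.
Set up (1/2)·f(k+1) − (1)·f(k) − (k + 1) = 0.
d = 1 from the (0,0,1) case.
Coefficient equations give f(k) = -2*(k + 2).
Then R = B(k−1)f/C = -2*(k + 2)/(k + 1), so s_k = R(k)·t_k = 2**(1 - k)*(-k - 2).
s_(k+1) − s_k = (k + 1)/2**k = t_k.
Σ_(k=1)^n t_k = s_(n+1) − s_(1) = ((-n - 3)/2**n) − (-3), i.e. (3*2**n - n - 3)/2**n.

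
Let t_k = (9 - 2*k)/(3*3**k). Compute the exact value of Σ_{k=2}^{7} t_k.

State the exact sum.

Σ = 1462/6561

r(k) = (2*k - 7)/(3*(2*k - 9)) after simplifying.
Take A(k)=1/3, B(k)=1, C(k)=k - 9/2.
Set up (1/3)·f(k+1) − (1)·f(k) − (k - 9/2) = 0.
Bound: deg f ≤ 1.
Solving with deg f ≤ 1: f(k) = -3*(k - 4)/2.
Then R = B(k−1)f/C = -3*(k - 4)/(2*k - 9), so s_k = R(k)·t_k = (k - 4)/3**k.
Check: Δs_k = (9 - 2*k)/(3*3**k). ✓
Telescoping: Σ = s_(8) − s_(2) = 4/6561 − (-2/9) = 1462/6561.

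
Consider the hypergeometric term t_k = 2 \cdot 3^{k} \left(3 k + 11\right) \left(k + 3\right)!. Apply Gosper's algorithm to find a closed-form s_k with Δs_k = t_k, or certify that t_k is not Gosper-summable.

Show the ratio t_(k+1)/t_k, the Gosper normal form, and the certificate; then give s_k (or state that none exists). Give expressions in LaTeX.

Compute t_(k+1)/t_k: get 3*(k + 4)*(3*k + 14)/(3*k + 11).
Normal form (A,B,C) = (3*k + 12, 1, k + 11/3).
Need (3*k + 12)·f(k+1) − (1)·f(k) = k + 11/3.
Bound: deg f ≤ 0.
Match coefficients ⇒ f(k) = 1/3.
Then R = B(k−1)f/C = 1/(3*k + 11), so s_k = R(k)·t_k = 2*3**k*factorial(k + 3).
s_(k+1) − s_k = 2*3**k*(3*k + 11)*factorial(k + 3) = t_k.

s_k = 2 \cdot 3^{k} \left(k + 3\right)!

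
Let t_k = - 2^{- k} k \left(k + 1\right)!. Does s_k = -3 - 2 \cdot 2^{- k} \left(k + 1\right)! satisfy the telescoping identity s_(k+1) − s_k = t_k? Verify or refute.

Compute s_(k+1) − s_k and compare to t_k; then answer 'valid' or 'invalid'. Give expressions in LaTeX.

valid; difference matches t_k

s_(k+1) = -2*2**(-k - 1)*factorial(k + 2) - 3
s_(k+1) − s_k = -k*factorial(k + 1)/2**k
(s_(k+1) − s_k) − t_k = 0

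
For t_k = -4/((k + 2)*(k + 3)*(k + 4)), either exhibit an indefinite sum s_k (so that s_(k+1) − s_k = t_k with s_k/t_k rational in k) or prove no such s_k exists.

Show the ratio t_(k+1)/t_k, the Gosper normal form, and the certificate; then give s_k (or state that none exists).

The ratio is (k + 2)/(k + 5).
Factor: A=k + 2; B=k + 5; C=1.
Key eq: (k + 2)·f(k+1) = (k + 4)·f(k) + (1).
From deg A=1, deg B=1, deg C=0: d=2.
A polynomial solution: f(k) = k*(k + 5)/12.
Get s_k = R·t_k = k*(-k - 5)/(3*(k + 2)*(k + 3)) with R(k) = B(k−1)f(k)/C(k) = k*(k + 4)*(k + 5)/12.
Check: Δs_k = -4/(k**3 + 9*k**2 + 26*k + 24). ✓

s_k = k*(-k - 5)/(3*(k + 2)*(k + 3))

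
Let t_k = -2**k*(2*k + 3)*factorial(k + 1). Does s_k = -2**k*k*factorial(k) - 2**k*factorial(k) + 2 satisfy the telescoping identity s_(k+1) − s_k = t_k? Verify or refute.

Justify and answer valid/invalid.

Valid: the claim telescopes to t_k.

s_(k+1) = -2*2**k*k**2*factorial(k) - 6*2**k*k*factorial(k) - 4*2**k*factorial(k) + 2
s_(k+1) − s_k = -2**k*(2*k + 3)*factorial(k + 1)
(s_(k+1) − s_k) − t_k = 0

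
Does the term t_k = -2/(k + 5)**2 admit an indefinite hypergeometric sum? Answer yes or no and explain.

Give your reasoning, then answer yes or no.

The ratio is (k + 5)**2/(k + 6)**2.
So A=k**2 + 10*k + 25 and B=k**2 + 12*k + 36, with C=1.
f must satisfy (k**2 + 10*k + 25)·f(k+1) − (k**2 + 10*k + 25)·f(k) = 1.
From deg A=2, deg B=2, deg C=0: d=0.
Generic f = c0 gives residual -1; -1 = 0 cannot hold, so t_k is not Gosper-summable.

No — the linear system for f has no solution.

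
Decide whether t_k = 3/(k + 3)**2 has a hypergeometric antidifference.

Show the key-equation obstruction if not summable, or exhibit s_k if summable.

No — t_k has no hypergeometric antidifference.

Step 1: r(k) = (k + 3)**2/(k + 4)**2.
Take A(k)=k**2 + 6*k + 9, B(k)=k**2 + 8*k + 16, C(k)=1.
Key eq: (k**2 + 6*k + 9)·f(k+1) = (k**2 + 6*k + 9)·f(k) + (1).
Degrees (2,2,0) ⇒ d ≤ 0.
Write f(k) = c0. Then LHS − RHS = -1, requiring -1 = 0: contradictory. No certificate.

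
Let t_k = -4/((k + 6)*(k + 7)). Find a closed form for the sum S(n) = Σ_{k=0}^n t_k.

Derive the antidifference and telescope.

Ratio r(k) = (k + 6)/(k + 8).
A = k + 6, B = k + 8, C = 1.
Set up (k + 6)·f(k+1) − (k + 7)·f(k) − (1) = 0.
From deg A=1, deg B=1, deg C=0: d=1.
Solve for f: f(k) = k/6 (degree 1 ≤ 1).
Then R = B(k−1)f/C = k*(k + 7)/6, so s_k = R(k)·t_k = -2*k/(3*k + 18).
Check: Δs_k = -4/(k**2 + 13*k + 42). ✓
Telescope: S(n) = s_(n+1) − s_(0) = 2*(-n - 1)/(3*(n + 7)) − (0) = 2*(-n - 1)/(3*(n + 7)).

S(n) = 2*(-n - 1)/(3*(n + 7))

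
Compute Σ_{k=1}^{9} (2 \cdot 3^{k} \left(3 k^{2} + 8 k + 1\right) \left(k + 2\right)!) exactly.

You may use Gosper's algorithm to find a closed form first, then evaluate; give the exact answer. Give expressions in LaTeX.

r(k) = 3*(3*k**3 + 23*k**2 + 54*k + 36)/(3*k**2 + 8*k + 1) after simplifying.
Gosper form: A/B · C(k+1)/C(k) with A=3*k + 9, B=1, C=k**2 + 8*k/3 + 1/3.
f must satisfy (3*k + 9)·f(k+1) − (1)·f(k) = k**2 + 8*k/3 + 1/3.
From deg A=1, deg B=0, deg C=2: d=1.
Match coefficients ⇒ f(k) = (k - 1)/3.
Get s_k = R·t_k = 2*3**k*(k - 1)*factorial(k + 2) with R(k) = B(k−1)f(k)/C(k) = (k - 1)/(3*k**2 + 8*k + 1).
Δs = 2*3**k*(3*k**2 + 8*k + 1)*factorial(k + 2), as required.
Sum = s_(10) − s_(1); s_(10) = 509122178611200, s_(1) = 0 ⇒ 509122178611200.

Σ = 509122178611200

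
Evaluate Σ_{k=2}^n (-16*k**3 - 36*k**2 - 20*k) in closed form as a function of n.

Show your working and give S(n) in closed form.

S(n) = -4*n**4 - 20*n**3 - 32*n**2 - 16*n + 72

Compute t_(k+1)/t_k: get (4*k**2 + 17*k + 18)/(k*(4*k + 5)).
A = 1, B = 1, C = k**3 + 9*k**2/4 + 5*k/4.
Solve (1)·f(k+1) − (1)·f(k) = k**3 + 9*k**2/4 + 5*k/4.
Bound: deg f ≤ 4.
A polynomial solution: f(k) = k*(k - 1)*(k + 1)**2/4.
Certificate R = B(k−1)f/C = (k - 1)*(k + 1)/(4*k + 5) gives s_k = 4*k*(-k**3 - k**2 + k + 1).
Δs = 4*k*(-4*k**2 - 9*k - 5), as required.
Telescope: S(n) = s_(n+1) − s_(2) = 4*n*(-n**3 - 5*n**2 - 8*n - 4) − (-72) = -4*n**4 - 20*n**3 - 32*n**2 - 16*n + 72.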